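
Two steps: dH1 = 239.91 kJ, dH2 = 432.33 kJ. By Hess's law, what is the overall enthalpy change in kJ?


Hess's law: enthalpy is a state function, so add the step enthalpies.
dH_total = dH1 + dH2 = 239.91 + (432.33)
dH_total = 672.24 kJ:

672.24 kJ


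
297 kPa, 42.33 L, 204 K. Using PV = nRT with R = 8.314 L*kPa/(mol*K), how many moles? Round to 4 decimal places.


PV = nRT, solve for n = PV / (RT).
PV = 297 * 42.33 = 12572.01
RT = 8.314 * 204 = 1696.056
n = 12572.01 / 1696.056
n = 7.41249699 mol, rounded to 4 dp:

7.4125 mol


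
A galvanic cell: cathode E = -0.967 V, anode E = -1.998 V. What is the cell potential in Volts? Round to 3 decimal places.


Standard cell potential: E_cell = E_cathode - E_anode.
E_cell = -0.967 - (-1.998)
E_cell = 1.031 V, rounded to 3 dp:

1.031 V


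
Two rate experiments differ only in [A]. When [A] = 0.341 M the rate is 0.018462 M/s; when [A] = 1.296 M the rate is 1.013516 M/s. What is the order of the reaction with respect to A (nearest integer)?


Rate is proportional to [A]^n, so rate2/rate1 = ([A]2/[A]1)^n. Take logs to solve for n.
rate2/rate1 = 1.013516 / 0.018462 = 54.8974
[A]2/[A]1 = 1.296 / 0.341 = 3.8006
n = ln(54.8974) / ln(3.8006) = 3.0
Nearest integer order:

3


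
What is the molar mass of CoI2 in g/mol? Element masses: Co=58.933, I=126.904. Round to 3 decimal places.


M = sum(count * atomic_mass) over atoms.
M = 1*58.933 + 2*126.904
M = 58.933 + 253.808
M = 312.741 g/mol, rounded to 3 dp:

312.741 g/mol


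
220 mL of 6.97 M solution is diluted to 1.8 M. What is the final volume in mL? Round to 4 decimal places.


Dilution: M1*V1 = M2*V2, solve for V2.
V2 = M1*V1 / M2
V2 = 6.97 * 220 / 1.8
V2 = 1533.4 / 1.8
V2 = 851.88888889 mL, rounded to 4 dp:

851.8889 mL


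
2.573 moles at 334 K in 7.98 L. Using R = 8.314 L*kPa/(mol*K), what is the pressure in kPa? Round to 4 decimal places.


PV = nRT, solve for P = nRT / V.
nRT = 2.573 * 8.314 * 334 = 7144.9019
P = 7144.9019 / 7.98
P = 895.35111529 kPa, rounded to 4 dp:

895.3511 kPa


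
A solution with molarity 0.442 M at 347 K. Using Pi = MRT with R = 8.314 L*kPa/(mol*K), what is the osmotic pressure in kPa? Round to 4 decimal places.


Osmotic pressure (van't Hoff): Pi = M*R*T.
RT = 8.314 * 347 = 2884.958
Pi = 0.442 * 2884.958
Pi = 1275.151436 kPa, rounded to 4 dp:

1275.1514 kPa


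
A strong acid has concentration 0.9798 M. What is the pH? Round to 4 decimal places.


A strong acid dissociates completely, so [H+] equals the given concentration.
pH = -log10([H+]) = -log10(0.9798)
pH = 0.00886256, rounded to 4 dp:

0.0089


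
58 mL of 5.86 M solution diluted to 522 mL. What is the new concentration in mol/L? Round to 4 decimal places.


Dilution: M1*V1 = M2*V2, solve for M2.
M2 = M1*V1 / V2
M2 = 5.86 * 58 / 522
M2 = 339.88 / 522
M2 = 0.65111111 mol/L, rounded to 4 dp:

0.6511 mol/L


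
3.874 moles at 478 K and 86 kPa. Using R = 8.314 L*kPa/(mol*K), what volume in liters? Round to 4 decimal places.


PV = nRT, solve for V = nRT / P.
nRT = 3.874 * 8.314 * 478 = 15395.6324
V = 15395.6324 / 86
V = 179.0189814 L, rounded to 4 dp:

179.0190 L


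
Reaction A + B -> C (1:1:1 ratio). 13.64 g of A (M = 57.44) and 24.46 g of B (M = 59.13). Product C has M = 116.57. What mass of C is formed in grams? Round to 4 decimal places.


Find moles of each reactant; the smaller value is the limiting reagent in a 1:1:1 reaction, so moles_C equals moles of the limiter.
n_A = mass_A / M_A = 13.64 / 57.44 = 0.237465 mol
n_B = mass_B / M_B = 24.46 / 59.13 = 0.413665 mol
Limiting reagent: A (smaller), n_limiting = 0.237465 mol
mass_C = n_limiting * M_C = 0.237465 * 116.57
mass_C = 27.68129505 g, rounded to 4 dp:

27.6813 g


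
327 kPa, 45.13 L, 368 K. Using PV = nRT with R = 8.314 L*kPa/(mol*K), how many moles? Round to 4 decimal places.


PV = nRT, solve for n = PV / (RT).
PV = 327 * 45.13 = 14757.51
RT = 8.314 * 368 = 3059.552
n = 14757.51 / 3059.552
n = 4.82342186 mol, rounded to 4 dp:

4.8234 mol


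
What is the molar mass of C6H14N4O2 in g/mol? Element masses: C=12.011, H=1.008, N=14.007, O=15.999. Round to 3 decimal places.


M = sum(count * atomic_mass) over atoms.
M = 6*12.011 + 14*1.008 + 4*14.007 + 2*15.999
M = 72.066 + 14.112 + 56.028 + 31.998
M = 174.204 g/mol, rounded to 3 dp:

174.204 g/mol


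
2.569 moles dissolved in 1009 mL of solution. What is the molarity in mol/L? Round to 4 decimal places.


Convert volume to liters: V_L = V_mL / 1000.
V_L = 1009 / 1000 = 1.009 L
M = n / V_L = 2.569 / 1.009
M = 2.54608523 mol/L, rounded to 4 dp:

2.5461 mol/L


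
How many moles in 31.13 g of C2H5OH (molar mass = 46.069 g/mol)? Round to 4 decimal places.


n = mass / M
n = 31.13 / 46.069
n = 0.67572554 mol, rounded to 4 dp:

0.6757 mol


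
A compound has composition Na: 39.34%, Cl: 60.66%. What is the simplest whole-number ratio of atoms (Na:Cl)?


Assume 100 g of compound, divide each mass% by atomic mass to get moles, then normalize by the smallest to get a raw atom ratio.
Moles per 100 g: Na: 39.34/22.99 = 1.7112, Cl: 60.66/35.453 = 1.711
Raw ratio (divide by min = 1.711): Na: 1.0, Cl: 1.0
Multiply by 1 to clear fractions: Na: 1.0 ~= 1, Cl: 1.0 ~= 1
Reduce by GCD to get the simplest whole-number ratio:

1:1


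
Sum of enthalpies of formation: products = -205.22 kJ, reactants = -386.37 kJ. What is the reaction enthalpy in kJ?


dH_rxn = sum(dH_f products) - sum(dH_f reactants)
dH_rxn = -205.22 - (-386.37)
dH_rxn = 181.15 kJ:

181.15 kJ


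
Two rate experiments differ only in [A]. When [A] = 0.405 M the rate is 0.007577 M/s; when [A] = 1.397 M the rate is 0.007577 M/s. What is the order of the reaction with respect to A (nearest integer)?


Rate is proportional to [A]^n, so rate2/rate1 = ([A]2/[A]1)^n. Take logs to solve for n.
rate2/rate1 = 0.007577 / 0.007577 = 1.0
[A]2/[A]1 = 1.397 / 0.405 = 3.4494
n = ln(1.0) / ln(3.4494) = 0.0
Nearest integer order:

0


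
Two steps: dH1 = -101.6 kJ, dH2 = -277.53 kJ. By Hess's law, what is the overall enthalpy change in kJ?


Hess's law: enthalpy is a state function, so add the step enthalpies.
dH_total = dH1 + dH2 = -101.6 + (-277.53)
dH_total = -379.13 kJ:

-379.13 kJ


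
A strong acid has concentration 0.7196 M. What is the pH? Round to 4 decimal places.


A strong acid dissociates completely, so [H+] equals the given concentration.
pH = -log10([H+]) = -log10(0.7196)
pH = 0.14290885, rounded to 4 dp:

0.1429


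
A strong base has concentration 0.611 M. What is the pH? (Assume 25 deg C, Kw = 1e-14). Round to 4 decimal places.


A strong base dissociates completely, so [OH-] equals the given concentration.
pOH = -log10([OH-]) = -log10(0.611) = 0.213959
pH = 14 - pOH = 14 - 0.213959
pH = 13.786041, rounded to 4 dp:

13.7860


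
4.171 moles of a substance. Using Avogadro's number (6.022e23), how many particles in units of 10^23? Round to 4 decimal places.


N = n * NA, then divide by 1e23 for the requested units.
N / 1e23 = n * 6.022
N / 1e23 = 4.171 * 6.022
N / 1e23 = 25.117762, rounded to 4 dp:

25.1178


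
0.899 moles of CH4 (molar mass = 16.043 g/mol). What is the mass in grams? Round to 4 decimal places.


mass = n * M
mass = 0.899 * 16.043
mass = 14.422657 g, rounded to 4 dp:

14.4227 g


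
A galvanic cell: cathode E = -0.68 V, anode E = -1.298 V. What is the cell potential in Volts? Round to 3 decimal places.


Standard cell potential: E_cell = E_cathode - E_anode.
E_cell = -0.68 - (-1.298)
E_cell = 0.618 V, rounded to 3 dp:

0.618 V


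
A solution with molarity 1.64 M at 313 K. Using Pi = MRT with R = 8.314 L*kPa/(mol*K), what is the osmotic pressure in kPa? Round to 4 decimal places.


Osmotic pressure (van't Hoff): Pi = M*R*T.
RT = 8.314 * 313 = 2602.282
Pi = 1.64 * 2602.282
Pi = 4267.74248 kPa, rounded to 4 dp:

4267.7425 kPa


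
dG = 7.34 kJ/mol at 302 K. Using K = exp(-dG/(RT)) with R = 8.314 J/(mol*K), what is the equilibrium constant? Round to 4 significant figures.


dG is in kJ/mol; multiply by 1000 to match R in J/(mol*K).
RT = 8.314 * 302 = 2510.828 J/mol
exponent = -dG*1000 / (RT) = -(7.34*1000) / 2510.828 = -2.92333844
K = exp(-2.92333844)
K = 0.053753933, rounded to 4 significant figures:

0.05375


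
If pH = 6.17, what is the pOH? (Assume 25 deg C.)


At 25 deg C, pH + pOH = 14.
pOH = 14 - pH = 14 - 6.17
pOH = 7.83:

7.83


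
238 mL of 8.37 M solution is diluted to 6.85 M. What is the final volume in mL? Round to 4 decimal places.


Dilution: M1*V1 = M2*V2, solve for V2.
V2 = M1*V1 / M2
V2 = 8.37 * 238 / 6.85
V2 = 1992.06 / 6.85
V2 = 290.81167883 mL, rounded to 4 dp:

290.8117 mL


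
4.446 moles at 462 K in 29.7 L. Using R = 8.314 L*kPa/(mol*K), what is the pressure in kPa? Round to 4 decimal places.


PV = nRT, solve for P = nRT / V.
nRT = 4.446 * 8.314 * 462 = 17077.3883
P = 17077.3883 / 29.7
P = 574.99623906 kPa, rounded to 4 dp:

574.9962 kPa


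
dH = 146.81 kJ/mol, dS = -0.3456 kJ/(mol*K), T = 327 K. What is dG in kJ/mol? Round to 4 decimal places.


Gibbs: dG = dH - T*dS (consistent units, dS already in kJ/(mol*K)).
T*dS = 327 * -0.3456 = -113.0112
dG = 146.81 - (-113.0112)
dG = 259.8212 kJ/mol, rounded to 4 dp:

259.8212 kJ/mol


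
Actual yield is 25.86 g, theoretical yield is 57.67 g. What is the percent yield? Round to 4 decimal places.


% yield = 100 * actual / theoretical
% yield = 100 * 25.86 / 57.67
% yield = 44.84133865 %, rounded to 4 dp:

44.8413 %


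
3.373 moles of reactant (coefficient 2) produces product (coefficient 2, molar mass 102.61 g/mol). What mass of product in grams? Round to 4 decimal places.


Use the coefficient ratio to convert reactant moles to product moles, then multiply by the product's molar mass.
moles_P = moles_R * (coeff_P / coeff_R) = 3.373 * (2/2) = 3.373
mass_P = moles_P * M_P = 3.373 * 102.61
mass_P = 346.10353 g, rounded to 4 dp:

346.1035 g


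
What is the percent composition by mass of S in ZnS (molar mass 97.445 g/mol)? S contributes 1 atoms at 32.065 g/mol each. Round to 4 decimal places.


pct = 100 * (n_elem * M_elem) / M_total
mass_contribution = 1 * 32.065 = 32.065 g/mol
pct = 100 * 32.065 / 97.445
pct = 32.9057417 %, rounded to 4 dp:

32.9057 %


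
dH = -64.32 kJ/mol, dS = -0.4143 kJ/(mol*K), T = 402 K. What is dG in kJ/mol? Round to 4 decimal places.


Gibbs: dG = dH - T*dS (consistent units, dS already in kJ/(mol*K)).
T*dS = 402 * -0.4143 = -166.5486
dG = -64.32 - (-166.5486)
dG = 102.2286 kJ/mol, rounded to 4 dp:

102.2286 kJ/mol


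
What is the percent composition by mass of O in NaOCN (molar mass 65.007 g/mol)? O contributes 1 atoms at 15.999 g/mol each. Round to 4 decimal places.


pct = 100 * (n_elem * M_elem) / M_total
mass_contribution = 1 * 15.999 = 15.999 g/mol
pct = 100 * 15.999 / 65.007
pct = 24.61119572 %, rounded to 4 dp:

24.6112 %


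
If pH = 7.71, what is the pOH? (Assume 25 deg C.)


At 25 deg C, pH + pOH = 14.
pOH = 14 - pH = 14 - 7.71
pOH = 6.29:

6.29


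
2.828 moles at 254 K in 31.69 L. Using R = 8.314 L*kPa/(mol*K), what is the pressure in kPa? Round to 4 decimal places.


PV = nRT, solve for P = nRT / V.
nRT = 2.828 * 8.314 * 254 = 5972.046
P = 5972.046 / 31.69
P = 188.4520669 kPa, rounded to 4 dp:

188.4521 kPa


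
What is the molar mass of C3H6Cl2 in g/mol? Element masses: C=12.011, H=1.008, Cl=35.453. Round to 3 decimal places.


M = sum(count * atomic_mass) over atoms.
M = 3*12.011 + 6*1.008 + 2*35.453
M = 36.033 + 6.048 + 70.906
M = 112.987 g/mol, rounded to 3 dp:

112.987 g/mol


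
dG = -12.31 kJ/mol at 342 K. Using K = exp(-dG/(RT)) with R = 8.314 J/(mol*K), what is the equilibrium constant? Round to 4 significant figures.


dG is in kJ/mol; multiply by 1000 to match R in J/(mol*K).
RT = 8.314 * 342 = 2843.388 J/mol
exponent = -dG*1000 / (RT) = -(-12.31*1000) / 2843.388 = 4.32934232
K = exp(4.32934232)
K = 75.894356, rounded to 4 significant figures:

75.89


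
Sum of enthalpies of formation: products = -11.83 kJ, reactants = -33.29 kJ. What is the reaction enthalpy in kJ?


dH_rxn = sum(dH_f products) - sum(dH_f reactants)
dH_rxn = -11.83 - (-33.29)
dH_rxn = 21.46 kJ:

21.46 kJ


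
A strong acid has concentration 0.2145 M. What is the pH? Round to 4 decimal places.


A strong acid dissociates completely, so [H+] equals the given concentration.
pH = -log10([H+]) = -log10(0.2145)
pH = 0.6685727, rounded to 4 dp:

0.6686


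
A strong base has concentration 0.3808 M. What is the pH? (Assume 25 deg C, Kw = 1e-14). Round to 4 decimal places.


A strong base dissociates completely, so [OH-] equals the given concentration.
pOH = -log10([OH-]) = -log10(0.3808) = 0.419303
pH = 14 - pOH = 14 - 0.419303
pH = 13.580697, rounded to 4 dp:

13.5807


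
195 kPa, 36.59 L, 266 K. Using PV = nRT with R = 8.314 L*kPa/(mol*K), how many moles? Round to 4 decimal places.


PV = nRT, solve for n = PV / (RT).
PV = 195 * 36.59 = 7135.05
RT = 8.314 * 266 = 2211.524
n = 7135.05 / 2211.524
n = 3.22630458 mol, rounded to 4 dp:

3.2263 mol


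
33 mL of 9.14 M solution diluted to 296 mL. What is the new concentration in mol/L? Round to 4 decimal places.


Dilution: M1*V1 = M2*V2, solve for M2.
M2 = M1*V1 / V2
M2 = 9.14 * 33 / 296
M2 = 301.62 / 296
M2 = 1.01898649 mol/L, rounded to 4 dp:

1.0190 mol/L


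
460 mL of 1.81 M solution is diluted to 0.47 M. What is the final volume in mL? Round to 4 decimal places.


Dilution: M1*V1 = M2*V2, solve for V2.
V2 = M1*V1 / M2
V2 = 1.81 * 460 / 0.47
V2 = 832.6 / 0.47
V2 = 1771.4893617 mL, rounded to 4 dp:

1771.4894 mL


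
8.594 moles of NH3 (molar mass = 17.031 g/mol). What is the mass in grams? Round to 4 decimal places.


mass = n * M
mass = 8.594 * 17.031
mass = 146.364414 g, rounded to 4 dp:

146.3644 g


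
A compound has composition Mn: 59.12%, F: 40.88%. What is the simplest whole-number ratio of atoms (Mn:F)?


Assume 100 g of compound, divide each mass% by atomic mass to get moles, then normalize by the smallest to get a raw atom ratio.
Moles per 100 g: Mn: 59.12/54.938 = 1.0761, F: 40.88/18.998 = 2.1518
Raw ratio (divide by min = 1.0761): Mn: 1.0, F: 2.0
Multiply by 1 to clear fractions: Mn: 1.0 ~= 1, F: 2.0 ~= 2
Reduce by GCD to get the simplest whole-number ratio:

1:2


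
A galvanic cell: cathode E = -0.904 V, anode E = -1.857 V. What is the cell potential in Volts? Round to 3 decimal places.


Standard cell potential: E_cell = E_cathode - E_anode.
E_cell = -0.904 - (-1.857)
E_cell = 0.953 V, rounded to 3 dp:

0.953 V


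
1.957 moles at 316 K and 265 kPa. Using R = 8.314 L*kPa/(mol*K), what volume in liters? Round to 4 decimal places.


PV = nRT, solve for V = nRT / P.
nRT = 1.957 * 8.314 * 316 = 5141.4774
V = 5141.4774 / 265
V = 19.40180151 L, rounded to 4 dp:

19.4018 L


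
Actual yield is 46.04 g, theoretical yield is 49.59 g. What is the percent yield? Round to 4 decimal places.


% yield = 100 * actual / theoretical
% yield = 100 * 46.04 / 49.59
% yield = 92.84129865 %, rounded to 4 dp:

92.8413 %


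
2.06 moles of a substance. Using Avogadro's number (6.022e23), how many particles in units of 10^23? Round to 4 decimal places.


N = n * NA, then divide by 1e23 for the requested units.
N / 1e23 = n * 6.022
N / 1e23 = 2.06 * 6.022
N / 1e23 = 12.40532, rounded to 4 dp:

12.4053


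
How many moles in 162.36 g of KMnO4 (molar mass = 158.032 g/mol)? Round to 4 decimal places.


n = mass / M
n = 162.36 / 158.032
n = 1.02738686 mol, rounded to 4 dp:

1.0274 mol


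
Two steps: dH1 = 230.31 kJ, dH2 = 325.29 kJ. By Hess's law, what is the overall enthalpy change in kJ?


Hess's law: enthalpy is a state function, so add the step enthalpies.
dH_total = dH1 + dH2 = 230.31 + (325.29)
dH_total = 555.6 kJ:

555.60 kJ


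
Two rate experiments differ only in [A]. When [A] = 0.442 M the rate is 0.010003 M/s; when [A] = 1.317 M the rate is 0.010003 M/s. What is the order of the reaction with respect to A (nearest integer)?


Rate is proportional to [A]^n, so rate2/rate1 = ([A]2/[A]1)^n. Take logs to solve for n.
rate2/rate1 = 0.010003 / 0.010003 = 1.0
[A]2/[A]1 = 1.317 / 0.442 = 2.9796
n = ln(1.0) / ln(2.9796) = 0.0
Nearest integer order:

0


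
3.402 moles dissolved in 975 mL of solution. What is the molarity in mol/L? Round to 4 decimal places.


Convert volume to liters: V_L = V_mL / 1000.
V_L = 975 / 1000 = 0.975 L
M = n / V_L = 3.402 / 0.975
M = 3.48923077 mol/L, rounded to 4 dp:

3.4892 mol/L


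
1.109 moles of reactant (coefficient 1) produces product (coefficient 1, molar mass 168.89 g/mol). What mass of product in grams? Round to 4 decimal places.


Use the coefficient ratio to convert reactant moles to product moles, then multiply by the product's molar mass.
moles_P = moles_R * (coeff_P / coeff_R) = 1.109 * (1/1) = 1.109
mass_P = moles_P * M_P = 1.109 * 168.89
mass_P = 187.29901 g, rounded to 4 dp:

187.2990 g


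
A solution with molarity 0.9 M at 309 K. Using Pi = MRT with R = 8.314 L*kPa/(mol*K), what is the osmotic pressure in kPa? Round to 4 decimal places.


Osmotic pressure (van't Hoff): Pi = M*R*T.
RT = 8.314 * 309 = 2569.026
Pi = 0.9 * 2569.026
Pi = 2312.1234 kPa, rounded to 4 dp:

2312.1234 kPa


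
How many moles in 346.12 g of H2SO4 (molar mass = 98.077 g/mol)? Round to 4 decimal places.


n = mass / M
n = 346.12 / 98.077
n = 3.5290639 mol, rounded to 4 dp:

3.5291 mol


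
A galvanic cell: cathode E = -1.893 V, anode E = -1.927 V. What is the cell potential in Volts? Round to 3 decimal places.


Standard cell potential: E_cell = E_cathode - E_anode.
E_cell = -1.893 - (-1.927)
E_cell = 0.034 V, rounded to 3 dp:

0.034 V


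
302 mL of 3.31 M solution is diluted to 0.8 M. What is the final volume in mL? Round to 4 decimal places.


Dilution: M1*V1 = M2*V2, solve for V2.
V2 = M1*V1 / M2
V2 = 3.31 * 302 / 0.8
V2 = 999.62 / 0.8
V2 = 1249.525 mL, rounded to 4 dp:

1249.5250 mL


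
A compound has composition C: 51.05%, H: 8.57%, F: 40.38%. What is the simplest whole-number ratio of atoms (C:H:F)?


Assume 100 g of compound, divide each mass% by atomic mass to get moles, then normalize by the smallest to get a raw atom ratio.
Moles per 100 g: C: 51.05/12.011 = 4.2503, H: 8.57/1.008 = 8.502, F: 40.38/18.998 = 2.1255
Raw ratio (divide by min = 2.1255): C: 2.0, H: 4.0, F: 1.0
Multiply by 1 to clear fractions: C: 2.0 ~= 2, H: 4.0 ~= 4, F: 1.0 ~= 1
Reduce by GCD to get the simplest whole-number ratio:

2:4:1


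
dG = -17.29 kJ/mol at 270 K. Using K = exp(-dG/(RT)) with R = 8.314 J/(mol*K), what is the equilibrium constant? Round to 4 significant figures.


dG is in kJ/mol; multiply by 1000 to match R in J/(mol*K).
RT = 8.314 * 270 = 2244.78 J/mol
exponent = -dG*1000 / (RT) = -(-17.29*1000) / 2244.78 = 7.70231381
K = exp(7.70231381)
K = 2213.4636, rounded to 4 significant figures:

2213


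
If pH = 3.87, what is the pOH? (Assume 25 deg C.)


At 25 deg C, pH + pOH = 14.
pOH = 14 - pH = 14 - 3.87
pOH = 10.13:

10.13


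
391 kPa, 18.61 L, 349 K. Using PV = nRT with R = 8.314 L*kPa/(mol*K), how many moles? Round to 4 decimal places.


PV = nRT, solve for n = PV / (RT).
PV = 391 * 18.61 = 7276.51
RT = 8.314 * 349 = 2901.586
n = 7276.51 / 2901.586
n = 2.50776989 mol, rounded to 4 dp:

2.5078 mol


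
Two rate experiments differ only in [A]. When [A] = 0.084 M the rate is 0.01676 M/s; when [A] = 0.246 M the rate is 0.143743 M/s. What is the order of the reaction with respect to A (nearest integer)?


Rate is proportional to [A]^n, so rate2/rate1 = ([A]2/[A]1)^n. Take logs to solve for n.
rate2/rate1 = 0.143743 / 0.01676 = 8.5766
[A]2/[A]1 = 0.246 / 0.084 = 2.9286
n = ln(8.5766) / ln(2.9286) = 2.0
Nearest integer order:

2


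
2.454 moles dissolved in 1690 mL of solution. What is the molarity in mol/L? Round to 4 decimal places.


Convert volume to liters: V_L = V_mL / 1000.
V_L = 1690 / 1000 = 1.69 L
M = n / V_L = 2.454 / 1.69
M = 1.45207101 mol/L, rounded to 4 dp:

1.4521 mol/L


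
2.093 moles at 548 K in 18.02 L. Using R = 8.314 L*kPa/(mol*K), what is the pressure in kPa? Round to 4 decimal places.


PV = nRT, solve for P = nRT / V.
nRT = 2.093 * 8.314 * 548 = 9535.8587
P = 9535.8587 / 18.02
P = 529.18194784 kPa, rounded to 4 dp:

529.1819 kPa


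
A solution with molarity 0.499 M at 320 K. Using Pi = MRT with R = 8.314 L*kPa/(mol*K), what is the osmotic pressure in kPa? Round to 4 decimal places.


Osmotic pressure (van't Hoff): Pi = M*R*T.
RT = 8.314 * 320 = 2660.48
Pi = 0.499 * 2660.48
Pi = 1327.57952 kPa, rounded to 4 dp:

1327.5795 kPa


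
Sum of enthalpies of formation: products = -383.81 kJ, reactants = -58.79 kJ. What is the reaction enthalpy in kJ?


dH_rxn = sum(dH_f products) - sum(dH_f reactants)
dH_rxn = -383.81 - (-58.79)
dH_rxn = -325.02 kJ:

-325.02 kJ


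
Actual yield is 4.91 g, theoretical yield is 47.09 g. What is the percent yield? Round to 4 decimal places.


% yield = 100 * actual / theoretical
% yield = 100 * 4.91 / 47.09
% yield = 10.42684222 %, rounded to 4 dp:

10.4268 %


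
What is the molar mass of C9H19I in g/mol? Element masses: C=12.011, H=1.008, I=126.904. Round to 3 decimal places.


M = sum(count * atomic_mass) over atoms.
M = 9*12.011 + 19*1.008 + 1*126.904
M = 108.099 + 19.152 + 126.904
M = 254.155 g/mol, rounded to 3 dp:

254.155 g/mol


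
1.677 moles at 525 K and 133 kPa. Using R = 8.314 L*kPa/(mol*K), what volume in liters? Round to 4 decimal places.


PV = nRT, solve for V = nRT / P.
nRT = 1.677 * 8.314 * 525 = 7319.8535
V = 7319.8535 / 133
V = 55.03649248 L, rounded to 4 dp:

55.0365 L


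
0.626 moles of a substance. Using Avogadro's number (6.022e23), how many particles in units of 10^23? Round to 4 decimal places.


N = n * NA, then divide by 1e23 for the requested units.
N / 1e23 = n * 6.022
N / 1e23 = 0.626 * 6.022
N / 1e23 = 3.769772, rounded to 4 dp:

3.7698


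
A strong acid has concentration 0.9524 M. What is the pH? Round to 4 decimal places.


A strong acid dissociates completely, so [H+] equals the given concentration.
pH = -log10([H+]) = -log10(0.9524)
pH = 0.02118061, rounded to 4 dp:

0.0212


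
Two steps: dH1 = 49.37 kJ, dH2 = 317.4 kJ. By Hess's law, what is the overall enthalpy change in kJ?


Hess's law: enthalpy is a state function, so add the step enthalpies.
dH_total = dH1 + dH2 = 49.37 + (317.4)
dH_total = 366.77 kJ:

366.77 kJ


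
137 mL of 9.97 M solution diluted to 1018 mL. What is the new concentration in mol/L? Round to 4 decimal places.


Dilution: M1*V1 = M2*V2, solve for M2.
M2 = M1*V1 / V2
M2 = 9.97 * 137 / 1018
M2 = 1365.89 / 1018
M2 = 1.3417387 mol/L, rounded to 4 dp:

1.3417 mol/L


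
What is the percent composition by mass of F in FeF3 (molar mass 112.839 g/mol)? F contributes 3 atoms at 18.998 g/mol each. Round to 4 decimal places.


pct = 100 * (n_elem * M_elem) / M_total
mass_contribution = 3 * 18.998 = 56.994 g/mol
pct = 100 * 56.994 / 112.839
pct = 50.50913248 %, rounded to 4 dp:

50.5091 %


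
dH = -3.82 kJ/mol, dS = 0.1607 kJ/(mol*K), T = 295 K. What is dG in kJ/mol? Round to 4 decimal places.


Gibbs: dG = dH - T*dS (consistent units, dS already in kJ/(mol*K)).
T*dS = 295 * 0.1607 = 47.4065
dG = -3.82 - (47.4065)
dG = -51.2265 kJ/mol, rounded to 4 dp:

-51.2265 kJ/mol


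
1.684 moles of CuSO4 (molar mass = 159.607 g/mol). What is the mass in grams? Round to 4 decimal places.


mass = n * M
mass = 1.684 * 159.607
mass = 268.778188 g, rounded to 4 dp:

268.7782 g


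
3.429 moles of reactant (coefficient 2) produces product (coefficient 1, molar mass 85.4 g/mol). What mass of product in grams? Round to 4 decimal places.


Use the coefficient ratio to convert reactant moles to product moles, then multiply by the product's molar mass.
moles_P = moles_R * (coeff_P / coeff_R) = 3.429 * (1/2) = 1.7145
mass_P = moles_P * M_P = 1.7145 * 85.4
mass_P = 146.4183 g, rounded to 4 dp:

146.4183 g


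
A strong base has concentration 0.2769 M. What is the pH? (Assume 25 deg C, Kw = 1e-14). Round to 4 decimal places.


A strong base dissociates completely, so [OH-] equals the given concentration.
pOH = -log10([OH-]) = -log10(0.2769) = 0.557677
pH = 14 - pOH = 14 - 0.557677
pH = 13.442323, rounded to 4 dp:

13.4423


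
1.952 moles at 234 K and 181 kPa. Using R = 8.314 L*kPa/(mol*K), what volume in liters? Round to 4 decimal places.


PV = nRT, solve for V = nRT / P.
nRT = 1.952 * 8.314 * 234 = 3797.5692
V = 3797.5692 / 181
V = 20.9810453 L, rounded to 4 dp:

20.9810 L


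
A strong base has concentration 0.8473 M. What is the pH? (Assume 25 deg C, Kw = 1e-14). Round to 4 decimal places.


A strong base dissociates completely, so [OH-] equals the given concentration.
pOH = -log10([OH-]) = -log10(0.8473) = 0.071963
pH = 14 - pOH = 14 - 0.071963
pH = 13.928037, rounded to 4 dp:

13.9280


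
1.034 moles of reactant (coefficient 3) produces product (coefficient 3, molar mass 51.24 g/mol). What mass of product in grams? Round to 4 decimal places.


Use the coefficient ratio to convert reactant moles to product moles, then multiply by the product's molar mass.
moles_P = moles_R * (coeff_P / coeff_R) = 1.034 * (3/3) = 1.034
mass_P = moles_P * M_P = 1.034 * 51.24
mass_P = 52.98216 g, rounded to 4 dp:

52.9822 g


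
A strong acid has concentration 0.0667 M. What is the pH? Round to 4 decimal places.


A strong acid dissociates completely, so [H+] equals the given concentration.
pH = -log10([H+]) = -log10(0.0667)
pH = 1.17587417, rounded to 4 dp:

1.1759


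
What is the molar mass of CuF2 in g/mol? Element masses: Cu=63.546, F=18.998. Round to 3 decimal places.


M = sum(count * atomic_mass) over atoms.
M = 1*63.546 + 2*18.998
M = 63.546 + 37.996
M = 101.542 g/mol, rounded to 3 dp:

101.542 g/mol


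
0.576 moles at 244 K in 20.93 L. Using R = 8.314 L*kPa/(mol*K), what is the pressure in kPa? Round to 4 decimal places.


PV = nRT, solve for P = nRT / V.
nRT = 0.576 * 8.314 * 244 = 1168.4828
P = 1168.4828 / 20.93
P = 55.82813187 kPa, rounded to 4 dp:

55.8281 kPa


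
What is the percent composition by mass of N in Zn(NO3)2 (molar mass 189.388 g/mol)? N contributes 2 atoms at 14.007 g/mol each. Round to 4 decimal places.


pct = 100 * (n_elem * M_elem) / M_total
mass_contribution = 2 * 14.007 = 28.014 g/mol
pct = 100 * 28.014 / 189.388
pct = 14.79185587 %, rounded to 4 dp:

14.7919 %


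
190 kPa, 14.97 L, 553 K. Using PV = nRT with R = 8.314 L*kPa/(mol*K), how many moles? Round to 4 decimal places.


PV = nRT, solve for n = PV / (RT).
PV = 190 * 14.97 = 2844.3
RT = 8.314 * 553 = 4597.642
n = 2844.3 / 4597.642
n = 0.61864321 mol, rounded to 4 dp:

0.6186 mol


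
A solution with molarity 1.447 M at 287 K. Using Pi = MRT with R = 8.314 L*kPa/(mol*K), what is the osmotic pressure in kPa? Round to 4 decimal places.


Osmotic pressure (van't Hoff): Pi = M*R*T.
RT = 8.314 * 287 = 2386.118
Pi = 1.447 * 2386.118
Pi = 3452.712746 kPa, rounded to 4 dp:

3452.7127 kPa


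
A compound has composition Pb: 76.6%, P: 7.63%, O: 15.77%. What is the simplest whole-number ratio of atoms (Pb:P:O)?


Assume 100 g of compound, divide each mass% by atomic mass to get moles, then normalize by the smallest to get a raw atom ratio.
Moles per 100 g: Pb: 76.6/207.2 = 0.3697, P: 7.63/30.974 = 0.2463, O: 15.77/15.999 = 0.9857
Raw ratio (divide by min = 0.2463): Pb: 1.501, P: 1.0, O: 4.001
Multiply by 2 to clear fractions: Pb: 3.002 ~= 3, P: 2.0 ~= 2, O: 8.003 ~= 8
Reduce by GCD to get the simplest whole-number ratio:

3:2:8


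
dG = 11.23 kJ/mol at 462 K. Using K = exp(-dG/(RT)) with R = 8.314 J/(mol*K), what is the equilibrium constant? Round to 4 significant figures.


dG is in kJ/mol; multiply by 1000 to match R in J/(mol*K).
RT = 8.314 * 462 = 3841.068 J/mol
exponent = -dG*1000 / (RT) = -(11.23*1000) / 3841.068 = -2.92366602
K = exp(-2.92366602)
K = 0.053736327, rounded to 4 significant figures:

0.05374


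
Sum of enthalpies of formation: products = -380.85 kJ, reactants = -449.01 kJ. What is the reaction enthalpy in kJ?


dH_rxn = sum(dH_f products) - sum(dH_f reactants)
dH_rxn = -380.85 - (-449.01)
dH_rxn = 68.16 kJ:

68.16 kJ


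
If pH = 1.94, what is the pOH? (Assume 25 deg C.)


At 25 deg C, pH + pOH = 14.
pOH = 14 - pH = 14 - 1.94
pOH = 12.06:

12.06


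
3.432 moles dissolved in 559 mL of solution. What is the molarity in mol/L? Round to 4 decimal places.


Convert volume to liters: V_L = V_mL / 1000.
V_L = 559 / 1000 = 0.559 L
M = n / V_L = 3.432 / 0.559
M = 6.13953488 mol/L, rounded to 4 dp:

6.1395 mol/L


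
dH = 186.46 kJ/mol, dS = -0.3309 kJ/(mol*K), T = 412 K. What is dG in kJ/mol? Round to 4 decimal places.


Gibbs: dG = dH - T*dS (consistent units, dS already in kJ/(mol*K)).
T*dS = 412 * -0.3309 = -136.3308
dG = 186.46 - (-136.3308)
dG = 322.7908 kJ/mol, rounded to 4 dp:

322.7908 kJ/mol


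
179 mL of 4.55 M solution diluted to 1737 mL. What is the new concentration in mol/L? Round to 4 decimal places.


Dilution: M1*V1 = M2*V2, solve for M2.
M2 = M1*V1 / V2
M2 = 4.55 * 179 / 1737
M2 = 814.45 / 1737
M2 = 0.46888313 mol/L, rounded to 4 dp:

0.4689 mol/L


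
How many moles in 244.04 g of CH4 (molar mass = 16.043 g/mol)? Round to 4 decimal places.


n = mass / M
n = 244.04 / 16.043
n = 15.21161877 mol, rounded to 4 dp:

15.2116 mol


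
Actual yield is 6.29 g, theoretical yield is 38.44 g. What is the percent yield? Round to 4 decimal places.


% yield = 100 * actual / theoretical
% yield = 100 * 6.29 / 38.44
% yield = 16.36316337 %, rounded to 4 dp:

16.3632 %


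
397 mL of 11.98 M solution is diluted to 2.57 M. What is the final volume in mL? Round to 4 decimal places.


Dilution: M1*V1 = M2*V2, solve for V2.
V2 = M1*V1 / M2
V2 = 11.98 * 397 / 2.57
V2 = 4756.06 / 2.57
V2 = 1850.60700389 mL, rounded to 4 dp:

1850.6070 mL


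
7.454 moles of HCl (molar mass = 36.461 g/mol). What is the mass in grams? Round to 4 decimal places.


mass = n * M
mass = 7.454 * 36.461
mass = 271.780294 g, rounded to 4 dp:

271.7803 g


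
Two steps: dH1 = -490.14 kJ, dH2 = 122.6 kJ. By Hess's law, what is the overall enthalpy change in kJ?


Hess's law: enthalpy is a state function, so add the step enthalpies.
dH_total = dH1 + dH2 = -490.14 + (122.6)
dH_total = -367.54 kJ:

-367.54 kJ


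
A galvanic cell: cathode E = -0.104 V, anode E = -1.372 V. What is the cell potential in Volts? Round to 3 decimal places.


Standard cell potential: E_cell = E_cathode - E_anode.
E_cell = -0.104 - (-1.372)
E_cell = 1.268 V, rounded to 3 dp:

1.268 V


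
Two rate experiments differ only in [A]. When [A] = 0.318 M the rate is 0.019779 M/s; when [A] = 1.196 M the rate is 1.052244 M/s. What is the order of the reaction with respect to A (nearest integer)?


Rate is proportional to [A]^n, so rate2/rate1 = ([A]2/[A]1)^n. Take logs to solve for n.
rate2/rate1 = 1.052244 / 0.019779 = 53.2001
[A]2/[A]1 = 1.196 / 0.318 = 3.761
n = ln(53.2001) / ln(3.761) = 3.0
Nearest integer order:

3


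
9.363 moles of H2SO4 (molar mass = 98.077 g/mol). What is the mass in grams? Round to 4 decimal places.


mass = n * M
mass = 9.363 * 98.077
mass = 918.294951 g, rounded to 4 dp:

918.2950 g


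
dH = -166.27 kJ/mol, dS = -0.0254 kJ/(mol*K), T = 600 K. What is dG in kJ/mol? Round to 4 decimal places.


Gibbs: dG = dH - T*dS (consistent units, dS already in kJ/(mol*K)).
T*dS = 600 * -0.0254 = -15.24
dG = -166.27 - (-15.24)
dG = -151.03 kJ/mol, rounded to 4 dp:

-151.0300 kJ/mol


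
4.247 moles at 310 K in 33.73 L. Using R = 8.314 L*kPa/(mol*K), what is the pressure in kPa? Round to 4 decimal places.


PV = nRT, solve for P = nRT / V.
nRT = 4.247 * 8.314 * 310 = 10945.963
P = 10945.963 / 33.73
P = 324.51713608 kPa, rounded to 4 dp:

324.5171 kPa


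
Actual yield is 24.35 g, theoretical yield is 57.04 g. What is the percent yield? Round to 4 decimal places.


% yield = 100 * actual / theoretical
% yield = 100 * 24.35 / 57.04
% yield = 42.68934081 %, rounded to 4 dp:

42.6893 %


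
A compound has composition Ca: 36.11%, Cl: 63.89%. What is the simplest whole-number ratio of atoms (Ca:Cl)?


Assume 100 g of compound, divide each mass% by atomic mass to get moles, then normalize by the smallest to get a raw atom ratio.
Moles per 100 g: Ca: 36.11/40.078 = 0.901, Cl: 63.89/35.453 = 1.8021
Raw ratio (divide by min = 0.901): Ca: 1.0, Cl: 2.0
Multiply by 1 to clear fractions: Ca: 1.0 ~= 1, Cl: 2.0 ~= 2
Reduce by GCD to get the simplest whole-number ratio:

1:2


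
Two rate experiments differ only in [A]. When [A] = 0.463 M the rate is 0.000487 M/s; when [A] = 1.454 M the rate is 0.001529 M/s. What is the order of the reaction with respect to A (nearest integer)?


Rate is proportional to [A]^n, so rate2/rate1 = ([A]2/[A]1)^n. Take logs to solve for n.
rate2/rate1 = 0.001529 / 0.000487 = 3.1396
[A]2/[A]1 = 1.454 / 0.463 = 3.1404
n = ln(3.1396) / ln(3.1404) = 1.0
Nearest integer order:

1


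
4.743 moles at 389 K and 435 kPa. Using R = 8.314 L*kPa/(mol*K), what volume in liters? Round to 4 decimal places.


PV = nRT, solve for V = nRT / P.
nRT = 4.743 * 8.314 * 389 = 15339.5545
V = 15339.5545 / 435
V = 35.26334368 L, rounded to 4 dp:

35.2633 L


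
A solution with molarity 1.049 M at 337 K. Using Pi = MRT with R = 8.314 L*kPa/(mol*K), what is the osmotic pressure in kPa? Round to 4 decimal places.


Osmotic pressure (van't Hoff): Pi = M*R*T.
RT = 8.314 * 337 = 2801.818
Pi = 1.049 * 2801.818
Pi = 2939.107082 kPa, rounded to 4 dp:

2939.1071 kPa


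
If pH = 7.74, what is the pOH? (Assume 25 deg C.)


At 25 deg C, pH + pOH = 14.
pOH = 14 - pH = 14 - 7.74
pOH = 6.26:

6.26


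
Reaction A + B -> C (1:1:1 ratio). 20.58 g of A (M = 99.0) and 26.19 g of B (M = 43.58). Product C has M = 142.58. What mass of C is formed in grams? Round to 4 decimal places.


Find moles of each reactant; the smaller value is the limiting reagent in a 1:1:1 reaction, so moles_C equals moles of the limiter.
n_A = mass_A / M_A = 20.58 / 99.0 = 0.207879 mol
n_B = mass_B / M_B = 26.19 / 43.58 = 0.600964 mol
Limiting reagent: A (smaller), n_limiting = 0.207879 mol
mass_C = n_limiting * M_C = 0.207879 * 142.58
mass_C = 29.63938782 g, rounded to 4 dp:

29.6394 g


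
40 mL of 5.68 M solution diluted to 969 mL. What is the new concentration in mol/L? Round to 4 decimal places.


Dilution: M1*V1 = M2*V2, solve for M2.
M2 = M1*V1 / V2
M2 = 5.68 * 40 / 969
M2 = 227.2 / 969
M2 = 0.23446852 mol/L, rounded to 4 dp:

0.2345 mol/L


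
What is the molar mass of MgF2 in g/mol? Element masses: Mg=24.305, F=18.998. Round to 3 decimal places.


M = sum(count * atomic_mass) over atoms.
M = 1*24.305 + 2*18.998
M = 24.305 + 37.996
M = 62.301 g/mol, rounded to 3 dp:

62.301 g/mol


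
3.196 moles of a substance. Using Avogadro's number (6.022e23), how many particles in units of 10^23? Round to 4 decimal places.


N = n * NA, then divide by 1e23 for the requested units.
N / 1e23 = n * 6.022
N / 1e23 = 3.196 * 6.022
N / 1e23 = 19.246312, rounded to 4 dp:

19.2463


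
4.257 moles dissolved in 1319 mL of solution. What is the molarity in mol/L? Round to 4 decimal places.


Convert volume to liters: V_L = V_mL / 1000.
V_L = 1319 / 1000 = 1.319 L
M = n / V_L = 4.257 / 1.319
M = 3.22744503 mol/L, rounded to 4 dp:

3.2274 mol/L


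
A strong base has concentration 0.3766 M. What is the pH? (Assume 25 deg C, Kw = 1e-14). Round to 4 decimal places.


A strong base dissociates completely, so [OH-] equals the given concentration.
pOH = -log10([OH-]) = -log10(0.3766) = 0.42412
pH = 14 - pOH = 14 - 0.42412
pH = 13.57588, rounded to 4 dp:

13.5759


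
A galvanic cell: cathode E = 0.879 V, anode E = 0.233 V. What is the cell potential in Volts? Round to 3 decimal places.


Standard cell potential: E_cell = E_cathode - E_anode.
E_cell = 0.879 - (0.233)
E_cell = 0.646 V, rounded to 3 dp:

0.646 V


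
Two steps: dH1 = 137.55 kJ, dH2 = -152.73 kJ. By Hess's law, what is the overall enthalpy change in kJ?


Hess's law: enthalpy is a state function, so add the step enthalpies.
dH_total = dH1 + dH2 = 137.55 + (-152.73)
dH_total = -15.18 kJ:

-15.18 kJ


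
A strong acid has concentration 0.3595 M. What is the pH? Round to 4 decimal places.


A strong acid dissociates completely, so [H+] equals the given concentration.
pH = -log10([H+]) = -log10(0.3595)
pH = 0.44430111, rounded to 4 dp:

0.4443


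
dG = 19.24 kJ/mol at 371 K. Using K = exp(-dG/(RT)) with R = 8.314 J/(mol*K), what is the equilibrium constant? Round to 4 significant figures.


dG is in kJ/mol; multiply by 1000 to match R in J/(mol*K).
RT = 8.314 * 371 = 3084.494 J/mol
exponent = -dG*1000 / (RT) = -(19.24*1000) / 3084.494 = -6.23765195
K = exp(-6.23765195)
K = 0.0019544393, rounded to 4 significant figures:

0.001954


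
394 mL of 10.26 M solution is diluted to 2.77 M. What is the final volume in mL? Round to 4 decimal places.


Dilution: M1*V1 = M2*V2, solve for V2.
V2 = M1*V1 / M2
V2 = 10.26 * 394 / 2.77
V2 = 4042.44 / 2.77
V2 = 1459.36462094 mL, rounded to 4 dp:

1459.3646 mL


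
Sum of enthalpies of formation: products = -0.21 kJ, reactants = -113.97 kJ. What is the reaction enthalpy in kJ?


dH_rxn = sum(dH_f products) - sum(dH_f reactants)
dH_rxn = -0.21 - (-113.97)
dH_rxn = 113.76 kJ:

113.76 kJ


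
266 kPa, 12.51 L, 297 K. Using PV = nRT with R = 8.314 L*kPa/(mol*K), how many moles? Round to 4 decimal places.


PV = nRT, solve for n = PV / (RT).
PV = 266 * 12.51 = 3327.66
RT = 8.314 * 297 = 2469.258
n = 3327.66 / 2469.258
n = 1.34763561 mol, rounded to 4 dp:

1.3476 mol


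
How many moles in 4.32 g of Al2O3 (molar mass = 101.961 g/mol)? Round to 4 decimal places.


n = mass / M
n = 4.32 / 101.961
n = 0.04236914 mol, rounded to 4 dp:

0.0424 mol


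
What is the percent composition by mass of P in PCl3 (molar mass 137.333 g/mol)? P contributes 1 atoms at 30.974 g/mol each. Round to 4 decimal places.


pct = 100 * (n_elem * M_elem) / M_total
mass_contribution = 1 * 30.974 = 30.974 g/mol
pct = 100 * 30.974 / 137.333
pct = 22.55393824 %, rounded to 4 dp:

22.5539 %


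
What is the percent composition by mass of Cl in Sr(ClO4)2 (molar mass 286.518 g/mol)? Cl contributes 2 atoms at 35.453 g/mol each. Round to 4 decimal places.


pct = 100 * (n_elem * M_elem) / M_total
mass_contribution = 2 * 35.453 = 70.906 g/mol
pct = 100 * 70.906 / 286.518
pct = 24.74748532 %, rounded to 4 dp:

24.7475 %


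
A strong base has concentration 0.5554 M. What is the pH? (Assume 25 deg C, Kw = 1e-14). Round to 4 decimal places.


A strong base dissociates completely, so [OH-] equals the given concentration.
pOH = -log10([OH-]) = -log10(0.5554) = 0.255394
pH = 14 - pOH = 14 - 0.255394
pH = 13.744606, rounded to 4 dp:

13.7446


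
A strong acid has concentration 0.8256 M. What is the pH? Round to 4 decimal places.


A strong acid dissociates completely, so [H+] equals the given concentration.
pH = -log10([H+]) = -log10(0.8256)
pH = 0.08323032, rounded to 4 dp:

0.0832


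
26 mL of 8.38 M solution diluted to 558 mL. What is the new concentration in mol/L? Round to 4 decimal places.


Dilution: M1*V1 = M2*V2, solve for M2.
M2 = M1*V1 / V2
M2 = 8.38 * 26 / 558
M2 = 217.88 / 558
M2 = 0.39046595 mol/L, rounded to 4 dp:

0.3905 mol/L


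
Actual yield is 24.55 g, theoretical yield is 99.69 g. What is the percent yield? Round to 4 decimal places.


% yield = 100 * actual / theoretical
% yield = 100 * 24.55 / 99.69
% yield = 24.62634166 %, rounded to 4 dp:

24.6263 %


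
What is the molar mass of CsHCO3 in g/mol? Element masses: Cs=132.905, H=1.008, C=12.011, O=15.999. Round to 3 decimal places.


M = sum(count * atomic_mass) over atoms.
M = 1*132.905 + 1*1.008 + 1*12.011 + 3*15.999
M = 132.905 + 1.008 + 12.011 + 47.997
M = 193.921 g/mol, rounded to 3 dp:

193.921 g/mol


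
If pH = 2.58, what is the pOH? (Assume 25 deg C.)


At 25 deg C, pH + pOH = 14.
pOH = 14 - pH = 14 - 2.58
pOH = 11.42:

11.42
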